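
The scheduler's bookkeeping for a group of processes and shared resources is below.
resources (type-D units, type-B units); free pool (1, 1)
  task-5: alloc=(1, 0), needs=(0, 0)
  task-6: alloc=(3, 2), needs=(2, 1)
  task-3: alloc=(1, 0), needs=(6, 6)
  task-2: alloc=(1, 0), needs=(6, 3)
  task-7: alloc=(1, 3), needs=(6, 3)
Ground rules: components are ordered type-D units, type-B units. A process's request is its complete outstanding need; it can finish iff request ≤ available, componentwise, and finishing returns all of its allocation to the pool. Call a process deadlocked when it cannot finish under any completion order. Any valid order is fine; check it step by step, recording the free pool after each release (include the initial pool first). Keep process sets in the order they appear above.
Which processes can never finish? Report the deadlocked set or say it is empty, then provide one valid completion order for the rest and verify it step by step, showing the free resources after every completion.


Deadlocked set: task-3, task-2 and task-7.
Key observation: task-5, task-6 can finish, but then (5, 3) is all there is, and the blocked group's type-D units demands exceed it.
One completion order for the rest: task-5, task-6. Verifying each step:
  pool = (1, 1)
  task-5 needs (0, 0) <= (1, 1) -> finishes; pool += (1, 0) = (2, 1)
  task-6 needs (2, 1) <= (2, 1) -> finishes; pool += (3, 2) = (5, 3)
The stuck group stays short no matter what:
  blocked: task-3 wants (6, 6), pool (5, 3) — not enough type-D units and type-B units
  blocked: task-2 wants (6, 3), pool (5, 3) — not enough type-D units
  blocked: task-7 wants (6, 3), pool (5, 3) — not enough type-D units


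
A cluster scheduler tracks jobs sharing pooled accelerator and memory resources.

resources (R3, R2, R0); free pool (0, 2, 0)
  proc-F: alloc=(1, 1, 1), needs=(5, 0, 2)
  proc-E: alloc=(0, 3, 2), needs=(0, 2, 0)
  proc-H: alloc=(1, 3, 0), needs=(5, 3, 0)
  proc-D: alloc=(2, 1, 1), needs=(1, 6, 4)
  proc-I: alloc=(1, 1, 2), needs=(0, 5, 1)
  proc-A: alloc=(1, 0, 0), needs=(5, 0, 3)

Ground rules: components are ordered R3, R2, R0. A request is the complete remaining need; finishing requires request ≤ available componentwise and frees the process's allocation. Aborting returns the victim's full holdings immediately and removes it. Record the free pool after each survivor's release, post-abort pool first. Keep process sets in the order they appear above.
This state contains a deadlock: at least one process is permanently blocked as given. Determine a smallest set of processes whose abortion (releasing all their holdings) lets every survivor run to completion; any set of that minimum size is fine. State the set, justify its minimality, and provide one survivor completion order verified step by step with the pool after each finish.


Abort proc-F and proc-A.
Key observation: proc-H could never have finished before the abort; with (2, 1, 1) returned by proc-F and proc-A, it fits at step 4.
Why nothing smaller works — every single abort fails: proc-F alone leaves proc-H blocked (short on R3); proc-E alone leaves proc-F blocked (short on R3); proc-H alone leaves proc-F blocked (short on R3); proc-D alone leaves proc-F blocked (short on R3); proc-I alone leaves proc-F blocked (short on R3); proc-A alone leaves proc-F blocked (short on R3).
Survivors finish in the order: proc-E, proc-I, proc-D, proc-H. Step-by-step check (pool after the aborts first):
  pool = (2, 3, 1)
  proc-E needs (0, 2, 0) <= (2, 3, 1) -> finishes; pool += (0, 3, 2) = (2, 6, 3)
  proc-I needs (0, 5, 1) <= (2, 6, 3) -> finishes; pool += (1, 1, 2) = (3, 7, 5)
  proc-D needs (1, 6, 4) <= (3, 7, 5) -> finishes; pool += (2, 1, 1) = (5, 8, 6)
  proc-H needs (5, 3, 0) <= (5, 8, 6) -> finishes; pool += (1, 3, 0) = (6, 11, 6)


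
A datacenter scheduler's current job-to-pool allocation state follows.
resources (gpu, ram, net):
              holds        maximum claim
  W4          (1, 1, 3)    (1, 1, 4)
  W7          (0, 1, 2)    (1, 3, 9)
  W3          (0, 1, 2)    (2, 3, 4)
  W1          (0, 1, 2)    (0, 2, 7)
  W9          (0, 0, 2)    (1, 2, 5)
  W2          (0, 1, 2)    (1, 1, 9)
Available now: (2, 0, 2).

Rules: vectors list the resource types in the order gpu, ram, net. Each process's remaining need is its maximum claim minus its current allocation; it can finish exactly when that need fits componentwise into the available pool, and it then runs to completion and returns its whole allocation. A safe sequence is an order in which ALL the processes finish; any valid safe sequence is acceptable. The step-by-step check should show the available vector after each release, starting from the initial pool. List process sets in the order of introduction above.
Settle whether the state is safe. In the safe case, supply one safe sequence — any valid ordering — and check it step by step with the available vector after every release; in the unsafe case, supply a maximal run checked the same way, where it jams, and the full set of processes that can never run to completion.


SAFE. One safe sequence: W4, W1, W3, W7, W9, W2.
Key observation: at W1 the run first touches a limit — (0, 1, 5) against (3, 1, 5), exact on a resource it actually requests.
Walking it through:
  pool = (2, 0, 2)
  W4 needs (0, 0, 1) <= (2, 0, 2) -> finishes; pool += (1, 1, 3) = (3, 1, 5)
  W1 needs (0, 1, 5) <= (3, 1, 5) -> finishes; pool += (0, 1, 2) = (3, 2, 7)
  W3 needs (2, 2, 2) <= (3, 2, 7) -> finishes; pool += (0, 1, 2) = (3, 3, 9)
  W7 needs (1, 2, 7) <= (3, 3, 9) -> finishes; pool += (0, 1, 2) = (3, 4, 11)
  W9 needs (1, 2, 3) <= (3, 4, 11) -> finishes; pool += (0, 0, 2) = (3, 4, 13)
  W2 needs (1, 0, 7) <= (3, 4, 13) -> finishes; pool += (0, 1, 2) = (3, 5, 15)


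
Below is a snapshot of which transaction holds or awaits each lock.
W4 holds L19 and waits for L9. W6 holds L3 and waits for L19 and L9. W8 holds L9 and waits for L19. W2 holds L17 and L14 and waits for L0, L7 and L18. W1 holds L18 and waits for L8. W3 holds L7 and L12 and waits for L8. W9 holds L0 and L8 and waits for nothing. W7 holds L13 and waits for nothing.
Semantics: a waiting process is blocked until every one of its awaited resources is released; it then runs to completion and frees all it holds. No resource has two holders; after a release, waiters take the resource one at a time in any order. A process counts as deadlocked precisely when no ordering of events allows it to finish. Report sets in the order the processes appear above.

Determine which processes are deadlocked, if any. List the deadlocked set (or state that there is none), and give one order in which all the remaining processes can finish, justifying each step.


The deadlocked set is W4, W6 and W8.
Key observation: the cycle W4 -> W8 -> W4 can never break — each member waits on the next; W6 waits into the deadlock from upstream.
The rest can finish in the order W9, W7, W3, W1, W2.
Check, step by step:
  W9: no waits; runs immediately, freeing L0 and L8
  W7: no waits; runs immediately, freeing L13
  W3: everything it awaited (L8) is free; runs, freeing L7 and L12
  W1: everything it awaited (L8) is free; runs, freeing L18
  W2: everything it awaited (L0, L7 and L18) is free; runs, freeing L17 and L14


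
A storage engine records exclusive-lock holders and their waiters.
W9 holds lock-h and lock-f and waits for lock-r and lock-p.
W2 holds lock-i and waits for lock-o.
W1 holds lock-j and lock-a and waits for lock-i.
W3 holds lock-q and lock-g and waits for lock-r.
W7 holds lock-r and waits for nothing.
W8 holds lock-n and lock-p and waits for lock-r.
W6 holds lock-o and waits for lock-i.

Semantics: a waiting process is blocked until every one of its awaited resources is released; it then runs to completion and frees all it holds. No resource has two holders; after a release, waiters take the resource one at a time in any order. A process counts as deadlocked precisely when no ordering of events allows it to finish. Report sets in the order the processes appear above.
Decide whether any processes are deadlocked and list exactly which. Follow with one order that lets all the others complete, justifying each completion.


The deadlocked set is W2, W1 and W6.
Key observation: the wait chain closes on itself along W2 -> W6 -> W2; W1 waits into the deadlock from upstream.
A valid finishing order for the others: W7, W8, W9, W3.
Step-by-step check:
  W7 waits on nothing -> runs at once and releases lock-r
  run W8 (all its waits — lock-r — are resolved); releases lock-n and lock-p
  run W9 (all its waits — lock-r and lock-p — are resolved); releases lock-h and lock-f
  run W3 (all its waits — lock-r — are resolved); releases lock-q and lock-g


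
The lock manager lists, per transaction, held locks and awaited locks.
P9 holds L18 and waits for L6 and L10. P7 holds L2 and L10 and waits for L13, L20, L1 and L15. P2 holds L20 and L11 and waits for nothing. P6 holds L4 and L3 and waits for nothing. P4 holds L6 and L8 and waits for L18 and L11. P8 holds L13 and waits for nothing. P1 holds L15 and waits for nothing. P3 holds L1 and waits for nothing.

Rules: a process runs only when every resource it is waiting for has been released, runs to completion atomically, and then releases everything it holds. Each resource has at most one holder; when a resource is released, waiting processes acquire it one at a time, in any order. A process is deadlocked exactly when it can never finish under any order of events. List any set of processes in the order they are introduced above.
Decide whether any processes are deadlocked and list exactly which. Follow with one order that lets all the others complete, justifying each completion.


Deadlocked: P9 and P4.
Key observation: along P9 -> P4 -> P9, each member waits on what the next one holds — a deadlock; no other process is dragged down with it.
The rest can finish in the order P2, P8, P3, P1, P7, P6.
Check, step by step:
  P2 waits on nothing -> runs at once and releases L20 and L11
  P8 waits on nothing -> runs at once and releases L13
  P3 waits on nothing -> runs at once and releases L1
  P1 waits on nothing -> runs at once and releases L15
  P7 waits on L13, L20, L1 and L15 — all released -> runs and releases L2 and L10
  P6 waits on nothing -> runs at once and releases L4 and L3


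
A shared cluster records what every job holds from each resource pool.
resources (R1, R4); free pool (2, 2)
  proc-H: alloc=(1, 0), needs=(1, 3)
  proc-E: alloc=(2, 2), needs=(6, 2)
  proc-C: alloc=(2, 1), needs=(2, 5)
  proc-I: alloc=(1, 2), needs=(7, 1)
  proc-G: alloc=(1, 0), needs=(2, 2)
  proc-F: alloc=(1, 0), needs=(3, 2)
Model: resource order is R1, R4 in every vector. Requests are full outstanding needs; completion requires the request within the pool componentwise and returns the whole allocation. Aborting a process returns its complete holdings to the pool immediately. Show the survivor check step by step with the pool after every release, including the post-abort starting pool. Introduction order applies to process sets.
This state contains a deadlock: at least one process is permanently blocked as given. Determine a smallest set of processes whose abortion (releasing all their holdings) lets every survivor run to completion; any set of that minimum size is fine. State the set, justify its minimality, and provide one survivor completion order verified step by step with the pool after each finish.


Abort proc-C.
Key observation: before aborting proc-C, proc-H was permanently blocked — no order could ever run it; afterwards it completes at step 3.
No smaller set exists: with zero aborts the deadlock remains.
The survivors complete as proc-F, proc-G, proc-H, proc-E, proc-I. Walking it through (starting from the post-abort pool):
  pool = (4, 3)
  proc-F needs (3, 2) <= (4, 3) -> finishes; pool += (1, 0) = (5, 3)
  proc-G needs (2, 2) <= (5, 3) -> finishes; pool += (1, 0) = (6, 3)
  proc-H needs (1, 3) <= (6, 3) -> finishes; pool += (1, 0) = (7, 3)
  proc-E needs (6, 2) <= (7, 3) -> finishes; pool += (2, 2) = (9, 5)
  proc-I needs (7, 1) <= (9, 5) -> finishes; pool += (1, 2) = (10, 7)


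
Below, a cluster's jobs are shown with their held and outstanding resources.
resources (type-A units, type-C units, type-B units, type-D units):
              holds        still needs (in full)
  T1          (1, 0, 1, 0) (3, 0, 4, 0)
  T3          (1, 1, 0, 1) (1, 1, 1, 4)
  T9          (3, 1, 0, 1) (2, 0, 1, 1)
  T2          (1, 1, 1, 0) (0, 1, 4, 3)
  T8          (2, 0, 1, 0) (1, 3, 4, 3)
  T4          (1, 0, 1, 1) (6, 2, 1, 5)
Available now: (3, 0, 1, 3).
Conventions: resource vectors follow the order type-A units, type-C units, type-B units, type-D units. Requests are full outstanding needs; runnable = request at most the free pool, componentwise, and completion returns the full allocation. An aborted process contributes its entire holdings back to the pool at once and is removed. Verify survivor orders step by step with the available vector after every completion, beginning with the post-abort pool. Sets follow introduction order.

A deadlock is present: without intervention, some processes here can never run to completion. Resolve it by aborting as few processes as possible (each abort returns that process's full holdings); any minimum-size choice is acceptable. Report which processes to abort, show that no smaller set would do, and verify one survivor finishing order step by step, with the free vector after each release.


The answer: abort T1 and T2.
Key observation: the deadlocked T8 becomes finishable only because T1 and T2 released (2, 1, 2, 0); it completes at step 4 below.
Minimality, checking each single-abort alternative: T1 alone leaves T2 blocked (short on type-B units); T3 alone leaves T1 blocked (short on type-B units); T9 alone leaves T1 blocked (short on type-B units); T2 alone leaves T1 blocked (short on type-B units); T8 alone leaves T1 blocked (short on type-B units); T4 alone leaves T1 blocked (short on type-B units).
One survivor order: T9, T3, T4, T8. Step-by-step check (post-abort pool first):
  pool = (5, 1, 3, 3)
  T9: need (2, 0, 1, 1) fits (5, 1, 3, 3); releases (3, 1, 0, 1), pool now (8, 2, 3, 4)
  T3: need (1, 1, 1, 4) fits (8, 2, 3, 4); releases (1, 1, 0, 1), pool now (9, 3, 3, 5)
  T4: need (6, 2, 1, 5) fits (9, 3, 3, 5); releases (1, 0, 1, 1), pool now (10, 3, 4, 6)
  T8: need (1, 3, 4, 3) fits (10, 3, 4, 6); releases (2, 0, 1, 0), pool now (12, 3, 5, 6)


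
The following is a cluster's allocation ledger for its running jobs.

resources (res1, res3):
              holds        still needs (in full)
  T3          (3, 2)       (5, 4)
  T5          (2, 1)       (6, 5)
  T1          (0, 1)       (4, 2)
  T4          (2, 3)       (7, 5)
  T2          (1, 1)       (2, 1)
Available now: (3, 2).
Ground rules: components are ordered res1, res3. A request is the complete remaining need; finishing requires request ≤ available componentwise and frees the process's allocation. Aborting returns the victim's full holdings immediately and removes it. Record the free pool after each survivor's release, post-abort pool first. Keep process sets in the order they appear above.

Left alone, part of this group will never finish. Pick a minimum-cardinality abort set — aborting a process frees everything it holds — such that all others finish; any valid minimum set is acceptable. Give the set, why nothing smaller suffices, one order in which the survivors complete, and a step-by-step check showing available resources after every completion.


Minimum abort set: T3.
Key observation: before aborting T3, T5 was permanently blocked — no order could ever run it; afterwards it completes at step 3.
Why nothing smaller works: aborting no one leaves the state deadlocked as given.
One survivor order: T1, T2, T5, T4. Verifying each step (post-abort pool first):
  pool = (6, 4)
  run T1 (needs (4, 2), free (6, 4)); after release of (0, 1) the pool is (6, 5)
  run T2 (needs (2, 1), free (6, 5)); after release of (1, 1) the pool is (7, 6)
  run T5 (needs (6, 5), free (7, 6)); after release of (2, 1) the pool is (9, 7)
  run T4 (needs (7, 5), free (9, 7)); after release of (2, 3) the pool is (11, 10)


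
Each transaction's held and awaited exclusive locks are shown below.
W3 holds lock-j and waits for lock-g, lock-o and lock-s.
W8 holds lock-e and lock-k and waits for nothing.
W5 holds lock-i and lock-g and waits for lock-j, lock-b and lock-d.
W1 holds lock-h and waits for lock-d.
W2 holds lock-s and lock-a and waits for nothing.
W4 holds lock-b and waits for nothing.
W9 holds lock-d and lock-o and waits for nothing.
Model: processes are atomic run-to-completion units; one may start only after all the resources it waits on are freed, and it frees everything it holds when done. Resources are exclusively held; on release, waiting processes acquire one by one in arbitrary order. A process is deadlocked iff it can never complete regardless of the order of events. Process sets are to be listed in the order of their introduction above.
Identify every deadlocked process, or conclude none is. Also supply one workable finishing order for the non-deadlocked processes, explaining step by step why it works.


The deadlocked set is W3 and W5.
Key observation: the waits loop around W3 -> W5 -> W3 with no way out; no other process is dragged down with it.
One completion order for the rest: W9, W2, W8, W1, W4.
Verifying each step:
  W9 waits on nothing -> runs at once and releases lock-d and lock-o
  W2 waits on nothing -> runs at once and releases lock-s and lock-a
  W8 waits on nothing -> runs at once and releases lock-e and lock-k
  W1: everything it awaited (lock-d) is free; runs, freeing lock-h
  W4 waits on nothing -> runs at once and releases lock-b


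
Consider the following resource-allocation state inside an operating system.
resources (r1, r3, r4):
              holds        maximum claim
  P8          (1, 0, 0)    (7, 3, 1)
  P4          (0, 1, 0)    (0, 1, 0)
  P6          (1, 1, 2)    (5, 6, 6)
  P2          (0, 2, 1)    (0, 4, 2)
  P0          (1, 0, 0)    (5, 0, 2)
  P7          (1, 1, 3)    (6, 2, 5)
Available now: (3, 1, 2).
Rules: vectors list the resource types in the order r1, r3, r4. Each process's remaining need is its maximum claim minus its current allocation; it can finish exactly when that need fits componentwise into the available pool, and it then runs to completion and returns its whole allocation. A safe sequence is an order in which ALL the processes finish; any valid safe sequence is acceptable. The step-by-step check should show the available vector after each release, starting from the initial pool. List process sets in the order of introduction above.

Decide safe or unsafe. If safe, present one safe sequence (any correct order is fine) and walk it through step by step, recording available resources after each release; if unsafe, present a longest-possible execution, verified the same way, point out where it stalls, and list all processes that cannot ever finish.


UNSAFE — no complete ordering exists.
Key observation: r1 is the bottleneck — with P4, P2 done the pool holds (3, 4, 3), short of every remaining need.
The run P4, P2 cannot be extended any further. Verifying each step:
  pool = (3, 1, 2)
  P4 needs (0, 0, 0) <= (3, 1, 2) -> finishes; pool += (0, 1, 0) = (3, 2, 2)
  P2 needs (0, 2, 1) <= (3, 2, 2) -> finishes; pool += (0, 2, 1) = (3, 4, 3)
  blocked: P8 wants (6, 3, 1), pool (3, 4, 3) — not enough r1
  blocked: P6 wants (4, 5, 4), pool (3, 4, 3) — not enough r1, r3 and r4
  blocked: P0 wants (4, 0, 2), pool (3, 4, 3) — not enough r1
  blocked: P7 wants (5, 1, 2), pool (3, 4, 3) — not enough r1
Permanently blocked: P8, P6, P0 and P7.


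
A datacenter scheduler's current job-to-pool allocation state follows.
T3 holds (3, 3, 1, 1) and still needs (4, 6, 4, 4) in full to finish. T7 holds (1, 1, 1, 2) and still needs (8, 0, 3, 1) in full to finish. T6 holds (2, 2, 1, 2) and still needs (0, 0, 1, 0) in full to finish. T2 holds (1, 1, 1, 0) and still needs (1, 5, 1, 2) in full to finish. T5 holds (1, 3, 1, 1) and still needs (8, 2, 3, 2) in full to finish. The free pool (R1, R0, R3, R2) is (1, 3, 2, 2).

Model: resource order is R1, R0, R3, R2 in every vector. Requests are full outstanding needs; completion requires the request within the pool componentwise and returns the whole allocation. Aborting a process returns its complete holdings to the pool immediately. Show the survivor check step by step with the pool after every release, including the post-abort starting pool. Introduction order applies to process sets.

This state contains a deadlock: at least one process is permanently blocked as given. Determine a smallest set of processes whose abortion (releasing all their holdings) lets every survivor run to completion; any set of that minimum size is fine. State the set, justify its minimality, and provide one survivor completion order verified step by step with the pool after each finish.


Abort T5.
Key observation: the deadlocked T7 becomes finishable only because T5 released (1, 3, 1, 1); it completes at step 4 below.
Why nothing smaller works: aborting no one leaves the state deadlocked as given.
Survivors finish in the order: T6, T3, T2, T7. Step-by-step check (pool after the aborts first):
  pool = (2, 6, 3, 3)
  T6 needs (0, 0, 1, 0) <= (2, 6, 3, 3) -> finishes; pool += (2, 2, 1, 2) = (4, 8, 4, 5)
  T3 needs (4, 6, 4, 4) <= (4, 8, 4, 5) -> finishes; pool += (3, 3, 1, 1) = (7, 11, 5, 6)
  T2 needs (1, 5, 1, 2) <= (7, 11, 5, 6) -> finishes; pool += (1, 1, 1, 0) = (8, 12, 6, 6)
  T7 needs (8, 0, 3, 1) <= (8, 12, 6, 6) -> finishes; pool += (1, 1, 1, 2) = (9, 13, 7, 8)


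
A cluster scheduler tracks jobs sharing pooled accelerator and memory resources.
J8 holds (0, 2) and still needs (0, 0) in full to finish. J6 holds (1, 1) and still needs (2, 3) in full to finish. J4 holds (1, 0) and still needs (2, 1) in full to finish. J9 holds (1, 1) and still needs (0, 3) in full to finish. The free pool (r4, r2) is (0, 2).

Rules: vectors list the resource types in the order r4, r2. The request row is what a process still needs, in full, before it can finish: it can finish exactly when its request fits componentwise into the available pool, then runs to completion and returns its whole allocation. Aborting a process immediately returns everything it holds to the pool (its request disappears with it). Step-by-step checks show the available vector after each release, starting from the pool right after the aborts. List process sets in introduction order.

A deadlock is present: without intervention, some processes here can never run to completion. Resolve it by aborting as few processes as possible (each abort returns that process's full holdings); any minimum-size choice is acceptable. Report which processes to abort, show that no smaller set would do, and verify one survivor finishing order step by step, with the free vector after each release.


Minimum abort set: J6.
Key observation: the deadlocked J4 becomes finishable only because J6 released (1, 1); it completes at step 3 below.
No smaller set exists: with zero aborts the deadlock remains.
Survivors finish in the order: J8, J9, J4. Walking it through (pool after the aborts first):
  pool = (1, 3)
  J8: need (0, 0) fits (1, 3); releases (0, 2), pool now (1, 5)
  J9: need (0, 3) fits (1, 5); releases (1, 1), pool now (2, 6)
  J4: need (2, 1) fits (2, 6); releases (1, 0), pool now (3, 6)


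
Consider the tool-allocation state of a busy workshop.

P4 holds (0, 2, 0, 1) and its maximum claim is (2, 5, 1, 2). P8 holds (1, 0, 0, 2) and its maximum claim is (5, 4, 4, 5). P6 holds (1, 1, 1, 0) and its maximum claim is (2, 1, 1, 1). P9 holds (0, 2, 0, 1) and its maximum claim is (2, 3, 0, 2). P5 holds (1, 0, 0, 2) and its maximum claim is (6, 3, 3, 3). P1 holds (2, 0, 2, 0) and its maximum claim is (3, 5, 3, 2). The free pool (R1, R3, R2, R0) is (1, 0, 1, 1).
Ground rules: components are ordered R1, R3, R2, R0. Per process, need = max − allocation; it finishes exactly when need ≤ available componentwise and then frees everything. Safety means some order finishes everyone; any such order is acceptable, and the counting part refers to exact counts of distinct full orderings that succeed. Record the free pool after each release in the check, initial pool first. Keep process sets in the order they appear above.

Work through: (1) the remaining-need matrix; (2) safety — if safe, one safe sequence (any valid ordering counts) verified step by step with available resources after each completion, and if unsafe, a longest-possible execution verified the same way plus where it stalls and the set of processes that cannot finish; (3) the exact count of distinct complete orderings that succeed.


(1) Outstanding need per process (order R1, R3, R2, R0):
  P4: (2, 3, 1, 1)
  P8: (4, 4, 4, 3)
  P6: (1, 0, 0, 1)
  P9: (2, 1, 0, 1)
  P5: (5, 3, 3, 1)
  P1: (1, 5, 1, 2)
(2) SAFE — a valid safe sequence is P6, P9, P4, P1, P8, P5.
Key observation: at P6 the run first touches a limit — (1, 0, 0, 1) against (1, 0, 1, 1), exact on a resource it actually requests.
Step-by-step check:
  pool = (1, 0, 1, 1)
  P6 needs (1, 0, 0, 1) <= (1, 0, 1, 1) -> finishes; pool += (1, 1, 1, 0) = (2, 1, 2, 1)
  P9 needs (2, 1, 0, 1) <= (2, 1, 2, 1) -> finishes; pool += (0, 2, 0, 1) = (2, 3, 2, 2)
  P4 needs (2, 3, 1, 1) <= (2, 3, 2, 2) -> finishes; pool += (0, 2, 0, 1) = (2, 5, 2, 3)
  P1 needs (1, 5, 1, 2) <= (2, 5, 2, 3) -> finishes; pool += (2, 0, 2, 0) = (4, 5, 4, 3)
  P8 needs (4, 4, 4, 3) <= (4, 5, 4, 3) -> finishes; pool += (1, 0, 0, 2) = (5, 5, 4, 5)
  P5 needs (5, 3, 3, 1) <= (5, 5, 4, 5) -> finishes; pool += (1, 0, 0, 2) = (6, 5, 4, 7)
(3) Exactly 1 of the possible complete orderings is a safe sequence.


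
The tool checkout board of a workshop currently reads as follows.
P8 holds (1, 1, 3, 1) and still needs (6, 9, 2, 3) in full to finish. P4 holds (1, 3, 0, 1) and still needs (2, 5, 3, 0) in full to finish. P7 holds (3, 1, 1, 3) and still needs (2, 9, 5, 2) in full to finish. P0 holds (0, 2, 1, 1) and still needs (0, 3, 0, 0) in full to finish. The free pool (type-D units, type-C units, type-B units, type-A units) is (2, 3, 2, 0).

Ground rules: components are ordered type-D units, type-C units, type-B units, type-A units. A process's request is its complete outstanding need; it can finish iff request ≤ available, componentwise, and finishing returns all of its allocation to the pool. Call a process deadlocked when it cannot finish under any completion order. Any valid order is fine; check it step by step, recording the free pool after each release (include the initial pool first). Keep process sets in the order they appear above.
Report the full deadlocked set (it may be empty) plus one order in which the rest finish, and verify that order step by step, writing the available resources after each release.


The deadlocked set is P8 and P7.
Key observation: P0, P4 can finish, but then (3, 8, 3, 2) is all there is, and the blocked group's type-C units demands exceed it.
A valid finishing order for the others: P0, P4. Step-by-step check:
  pool = (2, 3, 2, 0)
  run P0 (needs (0, 3, 0, 0), free (2, 3, 2, 0)); after release of (0, 2, 1, 1) the pool is (2, 5, 3, 1)
  run P4 (needs (2, 5, 3, 0), free (2, 5, 3, 1)); after release of (1, 3, 0, 1) the pool is (3, 8, 3, 2)
The blocked processes can never fit:
  P8 still needs (6, 9, 2, 3) but only (3, 8, 3, 2) is free — short on type-D units, type-C units and type-A units
  P7 still needs (2, 9, 5, 2) but only (3, 8, 3, 2) is free — short on type-C units and type-B units


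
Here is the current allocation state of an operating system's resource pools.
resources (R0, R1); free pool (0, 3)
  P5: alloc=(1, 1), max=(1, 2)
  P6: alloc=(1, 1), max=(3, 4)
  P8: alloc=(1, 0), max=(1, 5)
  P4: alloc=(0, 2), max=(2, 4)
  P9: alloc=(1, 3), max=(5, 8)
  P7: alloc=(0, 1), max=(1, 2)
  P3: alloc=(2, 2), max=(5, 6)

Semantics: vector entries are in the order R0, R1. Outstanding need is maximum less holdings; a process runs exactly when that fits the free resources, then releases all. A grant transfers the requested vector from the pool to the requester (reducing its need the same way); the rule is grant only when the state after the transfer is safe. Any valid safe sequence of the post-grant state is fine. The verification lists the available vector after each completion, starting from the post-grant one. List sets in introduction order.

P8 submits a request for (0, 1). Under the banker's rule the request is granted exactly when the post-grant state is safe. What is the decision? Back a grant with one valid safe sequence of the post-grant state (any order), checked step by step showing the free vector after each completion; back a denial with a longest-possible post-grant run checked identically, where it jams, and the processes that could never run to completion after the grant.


GRANT — the state after the grant stays safe, e.g. via P5, P7, P8, P6, P3, P9, P4.
Key observation: post-grant, (0, 2) remains, and an order beginning with P5 completes everyone.
Verifying the post-grant state step by step:
  pool = (0, 2)
  P5 needs (0, 1) <= (0, 2) -> finishes; pool += (1, 1) = (1, 3)
  P7 needs (1, 1) <= (1, 3) -> finishes; pool += (0, 1) = (1, 4)
  P8 needs (0, 4) <= (1, 4) -> finishes; pool += (1, 1) = (2, 5)
  P6 needs (2, 3) <= (2, 5) -> finishes; pool += (1, 1) = (3, 6)
  P3 needs (3, 4) <= (3, 6) -> finishes; pool += (2, 2) = (5, 8)
  P9 needs (4, 5) <= (5, 8) -> finishes; pool += (1, 3) = (6, 11)
  P4 needs (2, 2) <= (6, 11) -> finishes; pool += (0, 2) = (6, 13)


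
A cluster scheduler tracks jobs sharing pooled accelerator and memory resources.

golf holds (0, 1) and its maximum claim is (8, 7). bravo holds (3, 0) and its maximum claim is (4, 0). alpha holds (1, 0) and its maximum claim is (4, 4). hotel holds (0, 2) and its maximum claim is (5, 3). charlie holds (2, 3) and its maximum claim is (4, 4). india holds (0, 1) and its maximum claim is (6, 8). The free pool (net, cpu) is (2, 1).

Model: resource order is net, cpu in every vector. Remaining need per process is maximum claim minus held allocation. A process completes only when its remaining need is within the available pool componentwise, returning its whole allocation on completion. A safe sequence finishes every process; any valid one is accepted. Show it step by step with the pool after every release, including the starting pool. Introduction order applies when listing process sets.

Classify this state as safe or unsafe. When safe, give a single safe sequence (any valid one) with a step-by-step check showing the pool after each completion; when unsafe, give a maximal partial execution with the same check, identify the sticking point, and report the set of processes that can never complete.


The state is SAFE; one workable sequence: bravo, charlie, hotel, alpha, golf, india.
Key observation: charlie is the earliest step where a requested resource binds exactly: need (2, 1), pool (5, 1) at its turn.
Check, step by step:
  pool = (2, 1)
  bravo needs (1, 0) <= (2, 1) -> finishes; pool += (3, 0) = (5, 1)
  charlie needs (2, 1) <= (5, 1) -> finishes; pool += (2, 3) = (7, 4)
  hotel needs (5, 1) <= (7, 4) -> finishes; pool += (0, 2) = (7, 6)
  alpha needs (3, 4) <= (7, 6) -> finishes; pool += (1, 0) = (8, 6)
  golf needs (8, 6) <= (8, 6) -> finishes; pool += (0, 1) = (8, 7)
  india needs (6, 7) <= (8, 7) -> finishes; pool += (0, 1) = (8, 8)


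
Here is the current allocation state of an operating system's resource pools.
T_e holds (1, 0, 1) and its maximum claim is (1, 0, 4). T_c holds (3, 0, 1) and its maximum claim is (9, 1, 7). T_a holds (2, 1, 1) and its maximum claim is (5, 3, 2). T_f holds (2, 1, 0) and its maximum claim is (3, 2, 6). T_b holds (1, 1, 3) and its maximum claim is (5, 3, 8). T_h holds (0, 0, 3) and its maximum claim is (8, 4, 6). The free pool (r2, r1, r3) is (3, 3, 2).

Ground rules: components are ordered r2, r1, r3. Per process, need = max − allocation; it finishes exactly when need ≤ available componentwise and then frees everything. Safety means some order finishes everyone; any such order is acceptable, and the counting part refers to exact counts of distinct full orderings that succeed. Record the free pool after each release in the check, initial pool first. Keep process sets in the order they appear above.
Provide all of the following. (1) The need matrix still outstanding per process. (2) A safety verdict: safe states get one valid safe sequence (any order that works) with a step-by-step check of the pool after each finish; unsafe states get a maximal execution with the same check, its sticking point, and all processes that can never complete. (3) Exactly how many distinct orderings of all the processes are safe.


(1) Need matrix, components ordered r2, r1, r3:
  T_e: (0, 0, 3)
  T_c: (6, 1, 6)
  T_a: (3, 2, 1)
  T_f: (1, 1, 6)
  T_b: (4, 2, 5)
  T_h: (8, 4, 3)
(2) UNSAFE.
Key observation: after T_a, T_e the pool peaks at (6, 4, 4), and each blocked process is short somewhere: T_c on r3; T_f on r3; T_b on r3; T_h on r2.
The run T_a, T_e cannot be extended any further. Check, step by step:
  pool = (3, 3, 2)
  T_a: need (3, 2, 1) fits (3, 3, 2); releases (2, 1, 1), pool now (5, 4, 3)
  T_e: need (0, 0, 3) fits (5, 4, 3); releases (1, 0, 1), pool now (6, 4, 4)
  T_c still needs (6, 1, 6) but only (6, 4, 4) is free — short on r3
  T_f still needs (1, 1, 6) but only (6, 4, 4) is free — short on r3
  T_b still needs (4, 2, 5) but only (6, 4, 4) is free — short on r3
  T_h still needs (8, 4, 3) but only (6, 4, 4) is free — short on r2
Processes that can never finish: T_c, T_f, T_b and T_h.
(3) The exact count: 0 of the possible complete orderings are safe sequences.


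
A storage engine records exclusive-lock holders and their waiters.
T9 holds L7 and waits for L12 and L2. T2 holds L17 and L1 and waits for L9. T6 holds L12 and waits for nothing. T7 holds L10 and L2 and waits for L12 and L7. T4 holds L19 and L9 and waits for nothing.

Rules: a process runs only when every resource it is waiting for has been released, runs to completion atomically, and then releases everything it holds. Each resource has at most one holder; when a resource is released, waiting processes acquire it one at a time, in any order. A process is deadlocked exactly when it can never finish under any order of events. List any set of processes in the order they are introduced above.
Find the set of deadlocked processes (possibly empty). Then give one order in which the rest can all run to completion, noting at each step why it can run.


The deadlocked set is T9 and T7.
Key observation: the loop T9 -> T7 -> T9 blocks itself forever; no other process is dragged down with it.
A valid finishing order for the others: T4, T2, T6.
Walking it through:
  T4 waits on nothing -> runs at once and releases L19 and L9
  T2: everything it awaited (L9) is free; runs, freeing L17 and L1
  T6 waits on nothing -> runs at once and releases L12


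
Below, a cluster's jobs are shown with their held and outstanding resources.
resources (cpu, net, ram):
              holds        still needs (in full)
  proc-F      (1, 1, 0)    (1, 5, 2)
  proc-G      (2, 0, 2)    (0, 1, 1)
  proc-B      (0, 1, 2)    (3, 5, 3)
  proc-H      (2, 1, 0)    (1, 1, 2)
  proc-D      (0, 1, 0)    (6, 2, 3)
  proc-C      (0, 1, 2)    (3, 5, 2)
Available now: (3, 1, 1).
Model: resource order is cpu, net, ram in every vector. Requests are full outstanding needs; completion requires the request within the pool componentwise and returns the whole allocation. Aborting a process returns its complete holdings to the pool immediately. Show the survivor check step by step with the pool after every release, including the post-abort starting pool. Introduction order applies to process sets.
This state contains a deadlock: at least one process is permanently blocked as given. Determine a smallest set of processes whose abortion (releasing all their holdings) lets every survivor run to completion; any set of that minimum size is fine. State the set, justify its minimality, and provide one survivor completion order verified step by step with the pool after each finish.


The answer: abort proc-B and proc-C.
Key observation: the deadlocked proc-F becomes finishable only because proc-B and proc-C released (0, 2, 4); it completes at step 4 below.
Why nothing smaller works — every single abort fails: proc-F alone leaves proc-B blocked (short on net); proc-G alone leaves proc-F blocked (short on net); proc-B alone leaves proc-F blocked (short on net); proc-H alone leaves proc-F blocked (short on net); proc-D alone leaves proc-F blocked (short on net); proc-C alone leaves proc-F blocked (short on net).
The survivors complete as proc-H, proc-G, proc-D, proc-F. Verifying each step (starting from the post-abort pool):
  pool = (3, 3, 5)
  proc-H: need (1, 1, 2) fits (3, 3, 5); releases (2, 1, 0), pool now (5, 4, 5)
  proc-G: need (0, 1, 1) fits (5, 4, 5); releases (2, 0, 2), pool now (7, 4, 7)
  proc-D: need (6, 2, 3) fits (7, 4, 7); releases (0, 1, 0), pool now (7, 5, 7)
  proc-F: need (1, 5, 2) fits (7, 5, 7); releases (1, 1, 0), pool now (8, 6, 7)


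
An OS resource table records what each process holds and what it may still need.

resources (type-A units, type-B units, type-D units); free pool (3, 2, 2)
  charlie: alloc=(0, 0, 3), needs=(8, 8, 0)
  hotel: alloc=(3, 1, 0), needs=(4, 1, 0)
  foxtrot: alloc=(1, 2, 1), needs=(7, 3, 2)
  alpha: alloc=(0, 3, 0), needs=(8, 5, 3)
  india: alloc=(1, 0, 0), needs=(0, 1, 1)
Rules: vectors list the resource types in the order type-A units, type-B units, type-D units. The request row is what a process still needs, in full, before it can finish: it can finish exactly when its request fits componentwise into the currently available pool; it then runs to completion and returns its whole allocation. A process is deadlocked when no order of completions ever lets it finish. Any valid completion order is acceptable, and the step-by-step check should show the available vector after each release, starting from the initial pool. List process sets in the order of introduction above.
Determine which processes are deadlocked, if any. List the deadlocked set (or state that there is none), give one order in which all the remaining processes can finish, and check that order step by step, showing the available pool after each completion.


No process is deadlocked.
Key observation: no deadlock: india fits now, and the freed resources carry the rest through.
The rest can finish in the order india, hotel, foxtrot, alpha, charlie. Step-by-step check:
  pool = (3, 2, 2)
  india needs (0, 1, 1) <= (3, 2, 2) -> finishes; pool += (1, 0, 0) = (4, 2, 2)
  hotel needs (4, 1, 0) <= (4, 2, 2) -> finishes; pool += (3, 1, 0) = (7, 3, 2)
  foxtrot needs (7, 3, 2) <= (7, 3, 2) -> finishes; pool += (1, 2, 1) = (8, 5, 3)
  alpha needs (8, 5, 3) <= (8, 5, 3) -> finishes; pool += (0, 3, 0) = (8, 8, 3)
  charlie needs (8, 8, 0) <= (8, 8, 3) -> finishes; pool += (0, 0, 3) = (8, 8, 6)


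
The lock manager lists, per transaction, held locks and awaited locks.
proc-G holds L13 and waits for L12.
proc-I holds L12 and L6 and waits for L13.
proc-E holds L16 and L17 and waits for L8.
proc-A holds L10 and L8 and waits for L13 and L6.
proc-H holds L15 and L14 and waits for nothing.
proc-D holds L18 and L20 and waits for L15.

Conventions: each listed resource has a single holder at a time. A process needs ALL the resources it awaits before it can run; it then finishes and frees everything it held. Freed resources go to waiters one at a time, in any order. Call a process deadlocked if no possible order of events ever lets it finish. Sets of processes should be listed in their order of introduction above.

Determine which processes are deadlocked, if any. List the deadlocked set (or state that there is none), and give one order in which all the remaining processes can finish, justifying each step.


The deadlocked set is proc-G, proc-I, proc-E and proc-A.
Key observation: the wait chain closes on itself along proc-G -> proc-I -> proc-G; proc-E and proc-A wait into the deadlock from upstream.
The rest can finish in the order proc-H, proc-D.
Walking it through:
  proc-H waits on nothing -> runs at once and releases L15 and L14
  run proc-D (all its waits — L15 — are resolved); releases L18 and L20


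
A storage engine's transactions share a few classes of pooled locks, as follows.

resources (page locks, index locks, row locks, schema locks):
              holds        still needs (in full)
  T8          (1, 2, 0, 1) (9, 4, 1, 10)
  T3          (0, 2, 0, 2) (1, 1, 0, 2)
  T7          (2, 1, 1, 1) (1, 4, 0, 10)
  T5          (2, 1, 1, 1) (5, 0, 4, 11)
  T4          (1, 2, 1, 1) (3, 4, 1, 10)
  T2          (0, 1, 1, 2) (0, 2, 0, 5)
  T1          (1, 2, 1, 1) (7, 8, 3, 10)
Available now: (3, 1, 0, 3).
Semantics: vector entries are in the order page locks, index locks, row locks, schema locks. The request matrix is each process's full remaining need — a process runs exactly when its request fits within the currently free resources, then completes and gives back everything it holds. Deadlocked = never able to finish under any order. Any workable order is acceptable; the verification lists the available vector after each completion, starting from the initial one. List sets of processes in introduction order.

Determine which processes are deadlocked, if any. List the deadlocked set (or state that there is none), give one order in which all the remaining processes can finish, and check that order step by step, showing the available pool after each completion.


Deadlocked set: T8, T7, T5, T4 and T1.
Key observation: T3, T2 can finish, but then (3, 4, 1, 7) is all there is, and the blocked group's schema locks demands exceed it.
One completion order for the rest: T3, T2. Check, step by step:
  pool = (3, 1, 0, 3)
  T3 needs (1, 1, 0, 2) <= (3, 1, 0, 3) -> finishes; pool += (0, 2, 0, 2) = (3, 3, 0, 5)
  T2 needs (0, 2, 0, 5) <= (3, 3, 0, 5) -> finishes; pool += (0, 1, 1, 2) = (3, 4, 1, 7)
The stuck group stays short no matter what:
  blocked: T8 wants (9, 4, 1, 10), pool (3, 4, 1, 7) — not enough page locks and schema locks
  blocked: T7 wants (1, 4, 0, 10), pool (3, 4, 1, 7) — not enough schema locks
  blocked: T5 wants (5, 0, 4, 11), pool (3, 4, 1, 7) — not enough page locks, row locks and schema locks
  blocked: T4 wants (3, 4, 1, 10), pool (3, 4, 1, 7) — not enough schema locks
  blocked: T1 wants (7, 8, 3, 10), pool (3, 4, 1, 7) — not enough page locks, index locks, row locks and schema locks
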